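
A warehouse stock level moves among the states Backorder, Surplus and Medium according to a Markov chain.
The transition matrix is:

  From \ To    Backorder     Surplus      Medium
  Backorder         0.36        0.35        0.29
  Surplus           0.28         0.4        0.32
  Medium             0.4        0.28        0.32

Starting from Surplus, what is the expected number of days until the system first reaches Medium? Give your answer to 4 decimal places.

Let t(s) be the expected number of days to first reach Medium from state s, with t(Medium) = 0. Conditioning on the first day:
t(Backorder) = 1 + 0.36·t(Backorder) + 0.35·t(Surplus)
t(Surplus) = 1 + 0.28·t(Backorder) + 0.4·t(Surplus)
Solving: t(Backorder) = 3.3217, t(Surplus) = 3.2168.
Expected days from Surplus to Medium: 3.2168.

3.2168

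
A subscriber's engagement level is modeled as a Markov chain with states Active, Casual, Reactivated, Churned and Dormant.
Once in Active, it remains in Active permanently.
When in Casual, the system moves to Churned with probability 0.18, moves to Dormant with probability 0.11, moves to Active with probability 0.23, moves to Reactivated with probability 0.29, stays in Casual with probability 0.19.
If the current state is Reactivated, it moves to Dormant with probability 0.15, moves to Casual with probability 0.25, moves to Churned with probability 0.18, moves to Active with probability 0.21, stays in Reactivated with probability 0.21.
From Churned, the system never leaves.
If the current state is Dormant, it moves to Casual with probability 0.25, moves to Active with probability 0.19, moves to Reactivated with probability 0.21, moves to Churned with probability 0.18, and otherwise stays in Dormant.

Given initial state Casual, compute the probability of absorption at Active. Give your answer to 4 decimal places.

0.5497

Let h(s) be the probability of absorption at Active starting from transient state s. Then h(Active) = 1 and h(Churned) = 0. By first-step analysis:
h(Casual) = 0.23·1 + 0.19·h(Casual) + 0.29·h(Reactivated) + 0.18·0 + 0.11·h(Dormant)
h(Reactivated) = 0.21·1 + 0.25·h(Casual) + 0.21·h(Reactivated) + 0.18·0 + 0.15·h(Dormant)
h(Dormant) = 0.19·1 + 0.25·h(Casual) + 0.21·h(Reactivated) + 0.18·0 + 0.17·h(Dormant)
Solving: h(Casual) = 0.5497, h(Reactivated) = 0.5406, h(Dormant) = 0.5313.
Starting from Casual, the probability is 0.5497.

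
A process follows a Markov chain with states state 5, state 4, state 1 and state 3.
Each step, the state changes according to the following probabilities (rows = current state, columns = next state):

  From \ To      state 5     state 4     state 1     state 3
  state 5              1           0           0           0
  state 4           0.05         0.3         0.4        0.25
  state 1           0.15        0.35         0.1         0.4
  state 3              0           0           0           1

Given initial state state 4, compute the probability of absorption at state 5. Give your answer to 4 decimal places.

Let h(s) be the probability of absorption at state 5 starting from transient state s. Then h(state 5) = 1 and h(state 3) = 0. By first-step analysis:
h(state 4) = 0.05·1 + 0.3·h(state 4) + 0.4·h(state 1) + 0.25·0
h(state 1) = 0.15·1 + 0.35·h(state 4) + 0.1·h(state 1) + 0.4·0
Solving: h(state 4) = 0.2143, h(state 1) = 0.2500.
Starting from state 4, the probability is 0.2143.

0.2143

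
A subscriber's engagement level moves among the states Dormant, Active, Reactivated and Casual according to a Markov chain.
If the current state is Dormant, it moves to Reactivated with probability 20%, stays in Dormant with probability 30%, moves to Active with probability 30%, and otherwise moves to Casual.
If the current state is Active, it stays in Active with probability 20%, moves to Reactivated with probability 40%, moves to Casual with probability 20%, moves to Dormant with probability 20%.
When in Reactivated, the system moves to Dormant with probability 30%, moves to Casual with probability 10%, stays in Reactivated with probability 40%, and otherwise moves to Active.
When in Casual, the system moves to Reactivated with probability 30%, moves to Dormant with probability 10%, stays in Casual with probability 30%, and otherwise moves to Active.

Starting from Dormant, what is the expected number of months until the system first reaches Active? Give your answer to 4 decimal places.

Let t(s) be the expected number of months to first reach Active from state s, with t(Active) = 0. Conditioning on the first month:
t(Dormant) = 1 + 0.3·t(Dormant) + 0.2·t(Reactivated) + 0.2·t(Casual)
t(Reactivated) = 1 + 0.3·t(Dormant) + 0.4·t(Reactivated) + 0.1·t(Casual)
t(Casual) = 1 + 0.1·t(Dormant) + 0.3·t(Reactivated) + 0.3·t(Casual)
Solving: t(Dormant) = 3.6683, t(Reactivated) = 4.1206, t(Casual) = 3.7186.
Expected months from Dormant to Active: 3.6683.

3.6683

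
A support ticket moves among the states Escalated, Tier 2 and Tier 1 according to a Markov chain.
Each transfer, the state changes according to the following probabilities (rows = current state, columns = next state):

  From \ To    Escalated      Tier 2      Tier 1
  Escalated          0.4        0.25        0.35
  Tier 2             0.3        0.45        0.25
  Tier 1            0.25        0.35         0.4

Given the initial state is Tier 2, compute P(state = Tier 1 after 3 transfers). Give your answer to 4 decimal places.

0.3294

Propagate the distribution vector 3 transfers from Tier 2.
After 0 transfers: (0.0000, 1.0000, 0.0000)
After 1 transfer: (0.3000, 0.4500, 0.2500)
After 2 transfers: (0.3175, 0.3650, 0.3175)
After 3 transfers: (0.3159, 0.3548, 0.3294)
P(in Tier 1 after 3 transfers) = 0.3294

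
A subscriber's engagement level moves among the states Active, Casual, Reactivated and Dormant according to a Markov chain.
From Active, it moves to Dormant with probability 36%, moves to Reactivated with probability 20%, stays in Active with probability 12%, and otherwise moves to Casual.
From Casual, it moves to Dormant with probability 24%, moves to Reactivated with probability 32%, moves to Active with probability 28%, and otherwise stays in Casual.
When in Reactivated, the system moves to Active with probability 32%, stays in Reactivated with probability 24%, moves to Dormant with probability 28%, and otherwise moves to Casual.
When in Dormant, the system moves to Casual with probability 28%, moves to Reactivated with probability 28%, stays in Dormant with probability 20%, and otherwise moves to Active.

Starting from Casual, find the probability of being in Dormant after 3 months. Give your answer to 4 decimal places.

0.2676

Propagate the distribution vector 3 months from Casual.
After 0 months: (0.0000, 1.0000, 0.0000, 0.0000)
After 1 month: (0.2800, 0.1600, 0.3200, 0.2400)
After 2 months: (0.2384, 0.2336, 0.2512, 0.2768)
After 3 months: (0.2408, 0.2314, 0.2602, 0.2676)
P(in Dormant after 3 months) = 0.2676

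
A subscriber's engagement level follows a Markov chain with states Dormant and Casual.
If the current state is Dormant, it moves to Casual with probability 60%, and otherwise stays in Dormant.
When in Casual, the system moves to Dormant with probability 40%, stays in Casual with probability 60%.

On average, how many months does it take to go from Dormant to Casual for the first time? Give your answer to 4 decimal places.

1.6667

Let t(s) be the expected number of months to first reach Casual from state s, with t(Casual) = 0. Conditioning on the first month:
t(Dormant) = 1 + 0.4·t(Dormant)
Solving: t(Dormant) = 1.6667.
Expected months from Dormant to Casual: 1.6667.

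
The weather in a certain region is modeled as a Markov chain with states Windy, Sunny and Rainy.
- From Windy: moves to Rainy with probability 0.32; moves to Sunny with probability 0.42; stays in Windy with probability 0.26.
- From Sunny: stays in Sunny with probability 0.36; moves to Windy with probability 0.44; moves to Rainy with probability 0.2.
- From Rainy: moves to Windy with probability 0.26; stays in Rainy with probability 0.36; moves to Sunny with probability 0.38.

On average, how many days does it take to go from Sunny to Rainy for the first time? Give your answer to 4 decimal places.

4.0859

Let t(s) be the expected number of days to first reach Rainy from state s, with t(Rainy) = 0. Conditioning on the first day:
t(Windy) = 1 + 0.26·t(Windy) + 0.42·t(Sunny)
t(Sunny) = 1 + 0.44·t(Windy) + 0.36·t(Sunny)
Solving: t(Windy) = 3.6704, t(Sunny) = 4.0859.
Expected days from Sunny to Rainy: 4.0859.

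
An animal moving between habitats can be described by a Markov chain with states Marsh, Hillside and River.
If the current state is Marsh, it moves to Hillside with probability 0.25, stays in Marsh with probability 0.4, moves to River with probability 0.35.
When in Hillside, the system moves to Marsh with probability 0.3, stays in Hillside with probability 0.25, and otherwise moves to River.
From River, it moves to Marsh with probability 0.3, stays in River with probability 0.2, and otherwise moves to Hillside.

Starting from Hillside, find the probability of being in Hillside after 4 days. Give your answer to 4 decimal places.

0.3350

Propagate the distribution vector 4 days from Hillside.
After 0 days: (0.0000, 1.0000, 0.0000)
After 1 day: (0.3000, 0.2500, 0.4500)
After 2 days: (0.3300, 0.3625, 0.3075)
After 3 days: (0.3330, 0.3269, 0.3401)
After 4 days: (0.3333, 0.3350, 0.3317)
P(in Hillside after 4 days) = 0.3350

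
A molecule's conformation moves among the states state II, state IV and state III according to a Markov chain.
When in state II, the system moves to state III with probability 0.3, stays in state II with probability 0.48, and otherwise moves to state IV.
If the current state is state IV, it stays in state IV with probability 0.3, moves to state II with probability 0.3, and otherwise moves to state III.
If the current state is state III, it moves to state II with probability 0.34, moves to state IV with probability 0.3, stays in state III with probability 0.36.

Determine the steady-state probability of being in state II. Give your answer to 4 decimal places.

0.3828

Let the stationary distribution be π with π = πP and π_1 + π_2 + π_3 = 1.
π_1 = 0.48·π_1 + 0.3·π_2 + 0.34·π_3
π_2 = 0.22·π_1 + 0.3·π_2 + 0.3·π_3
Solving with the normalization constraint gives π = (0.3828, 0.2694, 0.3478).
So the stationary probability of state II is 0.3828.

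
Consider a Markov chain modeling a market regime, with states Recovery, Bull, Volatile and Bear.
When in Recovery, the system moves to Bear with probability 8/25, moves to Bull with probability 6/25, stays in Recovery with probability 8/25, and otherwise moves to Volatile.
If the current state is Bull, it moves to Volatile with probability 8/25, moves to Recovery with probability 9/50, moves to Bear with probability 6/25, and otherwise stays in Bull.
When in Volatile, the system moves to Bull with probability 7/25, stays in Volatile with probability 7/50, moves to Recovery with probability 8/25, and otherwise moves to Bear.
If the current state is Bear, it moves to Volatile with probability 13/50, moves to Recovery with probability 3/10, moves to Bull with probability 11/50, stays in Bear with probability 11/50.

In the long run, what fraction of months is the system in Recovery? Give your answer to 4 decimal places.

0.2800

Let the stationary distribution be π with π = πP and π_1 + π_2 + π_3 + π_4 = 1.
π_1 = 0.32·π_1 + 0.18·π_2 + 0.32·π_3 + 0.3·π_4
π_2 = 0.24·π_1 + 0.26·π_2 + 0.28·π_3 + 0.22·π_4
π_3 = 0.12·π_1 + 0.32·π_2 + 0.14·π_3 + 0.26·π_4
Solving with the normalization constraint gives π = (0.2800, 0.2482, 0.2104, 0.2614).
So the stationary probability of Recovery is 0.2800.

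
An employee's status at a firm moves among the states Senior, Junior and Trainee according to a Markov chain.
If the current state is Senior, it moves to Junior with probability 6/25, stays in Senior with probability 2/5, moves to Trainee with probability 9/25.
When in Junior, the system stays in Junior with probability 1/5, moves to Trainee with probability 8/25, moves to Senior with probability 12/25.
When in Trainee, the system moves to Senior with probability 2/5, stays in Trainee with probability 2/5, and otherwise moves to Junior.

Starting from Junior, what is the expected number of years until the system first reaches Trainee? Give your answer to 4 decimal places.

2.9605

Let t(s) be the expected number of years to first reach Trainee from state s, with t(Trainee) = 0. Conditioning on the first year:
t(Senior) = 1 + 0.4·t(Senior) + 0.24·t(Junior)
t(Junior) = 1 + 0.48·t(Senior) + 0.2·t(Junior)
Solving: t(Senior) = 2.8509, t(Junior) = 2.9605.
Expected years from Junior to Trainee: 2.9605.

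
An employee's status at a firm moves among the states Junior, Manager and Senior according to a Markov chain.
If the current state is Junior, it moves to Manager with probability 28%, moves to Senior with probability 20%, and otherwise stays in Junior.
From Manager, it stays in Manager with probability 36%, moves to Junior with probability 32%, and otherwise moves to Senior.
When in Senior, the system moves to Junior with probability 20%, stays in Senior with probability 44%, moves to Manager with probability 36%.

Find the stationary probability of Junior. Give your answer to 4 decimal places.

Let the stationary distribution be π with π = πP and π_1 + π_2 + π_3 = 1.
π_1 = 0.52·π_1 + 0.32·π_2 + 0.2·π_3
π_2 = 0.28·π_1 + 0.36·π_2 + 0.36·π_3
Solving with the normalization constraint gives π = (0.3527, 0.3318, 0.3155).
So the stationary probability of Junior is 0.3527.

0.3527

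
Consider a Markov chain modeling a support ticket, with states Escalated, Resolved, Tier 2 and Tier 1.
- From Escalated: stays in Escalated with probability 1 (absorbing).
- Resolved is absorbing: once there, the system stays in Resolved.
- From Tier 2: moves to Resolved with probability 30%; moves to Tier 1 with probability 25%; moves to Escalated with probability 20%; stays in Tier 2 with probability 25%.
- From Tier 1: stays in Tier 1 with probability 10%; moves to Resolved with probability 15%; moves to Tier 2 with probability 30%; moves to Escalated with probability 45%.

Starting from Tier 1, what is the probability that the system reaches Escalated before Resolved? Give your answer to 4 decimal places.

0.6625

Let h(s) be the probability of absorption at Escalated starting from transient state s. Then h(Escalated) = 1 and h(Resolved) = 0. By first-step analysis:
h(Tier 2) = 0.2·1 + 0.3·0 + 0.25·h(Tier 2) + 0.25·h(Tier 1)
h(Tier 1) = 0.45·1 + 0.15·0 + 0.3·h(Tier 2) + 0.1·h(Tier 1)
Solving: h(Tier 2) = 0.4875, h(Tier 1) = 0.6625.
Starting from Tier 1, the probability is 0.6625.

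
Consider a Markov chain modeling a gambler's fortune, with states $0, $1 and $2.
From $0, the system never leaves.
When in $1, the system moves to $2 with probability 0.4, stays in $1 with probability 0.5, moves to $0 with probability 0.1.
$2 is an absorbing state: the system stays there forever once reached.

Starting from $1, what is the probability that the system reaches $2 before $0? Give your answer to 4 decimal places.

0.8000

Let h(s) be the probability of absorption at $2 starting from transient state s. Then h($2) = 1 and h($0) = 0. By first-step analysis:
h($1) = 0.1·0 + 0.5·h($1) + 0.4·1
Solving: h($1) = 0.8000.
Starting from $1, the probability is 0.8000.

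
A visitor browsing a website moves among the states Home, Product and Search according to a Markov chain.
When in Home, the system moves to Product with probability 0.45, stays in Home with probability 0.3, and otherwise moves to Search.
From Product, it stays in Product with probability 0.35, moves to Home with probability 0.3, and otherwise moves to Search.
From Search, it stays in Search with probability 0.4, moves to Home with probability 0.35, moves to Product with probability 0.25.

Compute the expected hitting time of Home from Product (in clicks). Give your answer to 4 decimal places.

3.1405

Let t(s) be the expected number of clicks to first reach Home from state s, with t(Home) = 0. Conditioning on the first click:
t(Product) = 1 + 0.35·t(Product) + 0.35·t(Search)
t(Search) = 1 + 0.25·t(Product) + 0.4·t(Search)
Solving: t(Product) = 3.1405, t(Search) = 2.9752.
Expected clicks from Product to Home: 3.1405.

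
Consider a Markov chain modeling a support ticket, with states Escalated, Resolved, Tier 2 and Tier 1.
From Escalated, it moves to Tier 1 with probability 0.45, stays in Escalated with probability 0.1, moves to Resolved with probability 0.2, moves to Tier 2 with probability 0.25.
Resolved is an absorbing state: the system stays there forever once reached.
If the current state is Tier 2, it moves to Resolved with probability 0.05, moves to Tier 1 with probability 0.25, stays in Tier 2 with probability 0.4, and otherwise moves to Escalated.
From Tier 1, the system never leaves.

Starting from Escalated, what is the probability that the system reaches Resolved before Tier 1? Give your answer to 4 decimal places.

Let h(s) be the probability of absorption at Resolved starting from transient state s. Then h(Resolved) = 1 and h(Tier 1) = 0. By first-step analysis:
h(Escalated) = 0.1·h(Escalated) + 0.2·1 + 0.25·h(Tier 2) + 0.45·0
h(Tier 2) = 0.3·h(Escalated) + 0.05·1 + 0.4·h(Tier 2) + 0.25·0
Solving: h(Escalated) = 0.2849, h(Tier 2) = 0.2258.
Starting from Escalated, the probability is 0.2849.

0.2849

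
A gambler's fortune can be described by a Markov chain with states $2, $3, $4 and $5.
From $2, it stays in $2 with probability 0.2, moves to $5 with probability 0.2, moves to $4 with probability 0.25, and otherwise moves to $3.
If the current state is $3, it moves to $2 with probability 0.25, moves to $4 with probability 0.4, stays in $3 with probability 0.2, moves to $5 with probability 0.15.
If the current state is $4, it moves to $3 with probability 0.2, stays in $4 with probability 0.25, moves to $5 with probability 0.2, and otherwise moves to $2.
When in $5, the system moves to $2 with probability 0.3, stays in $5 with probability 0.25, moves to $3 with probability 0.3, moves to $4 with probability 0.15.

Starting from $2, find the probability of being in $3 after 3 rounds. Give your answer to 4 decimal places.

Propagate the distribution vector 3 rounds from $2.
After 0 rounds: (1.0000, 0.0000, 0.0000, 0.0000)
After 1 round: (0.2000, 0.3500, 0.2500, 0.2000)
After 2 rounds: (0.2750, 0.2500, 0.2825, 0.1925)
After 3 rounds: (0.2741, 0.2605, 0.2683, 0.1971)
P(in $3 after 3 rounds) = 0.2605

0.2605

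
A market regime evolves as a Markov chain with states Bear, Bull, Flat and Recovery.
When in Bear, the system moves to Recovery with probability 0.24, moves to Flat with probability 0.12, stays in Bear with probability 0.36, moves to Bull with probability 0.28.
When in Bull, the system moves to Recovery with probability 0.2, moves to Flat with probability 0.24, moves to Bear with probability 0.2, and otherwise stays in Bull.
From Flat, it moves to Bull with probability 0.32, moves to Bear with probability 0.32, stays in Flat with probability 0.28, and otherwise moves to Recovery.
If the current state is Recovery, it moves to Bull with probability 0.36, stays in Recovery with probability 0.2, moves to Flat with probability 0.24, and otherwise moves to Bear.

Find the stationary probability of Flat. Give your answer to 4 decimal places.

0.2164

Let the stationary distribution be π with π = πP and π_1 + π_2 + π_3 + π_4 = 1.
π_1 = 0.36·π_1 + 0.2·π_2 + 0.32·π_3 + 0.2·π_4
π_2 = 0.28·π_1 + 0.36·π_2 + 0.32·π_3 + 0.36·π_4
π_3 = 0.12·π_1 + 0.24·π_2 + 0.28·π_3 + 0.24·π_4
Solving with the normalization constraint gives π = (0.2690, 0.3298, 0.2164, 0.1848).
So the stationary probability of Flat is 0.2164.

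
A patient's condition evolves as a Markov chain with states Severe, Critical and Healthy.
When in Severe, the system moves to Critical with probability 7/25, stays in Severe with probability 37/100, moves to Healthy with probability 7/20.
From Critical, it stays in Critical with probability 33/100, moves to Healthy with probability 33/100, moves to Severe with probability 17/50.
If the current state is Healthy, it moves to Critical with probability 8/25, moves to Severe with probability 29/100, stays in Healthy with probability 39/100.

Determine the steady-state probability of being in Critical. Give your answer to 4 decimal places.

0.3098

Let the stationary distribution be π with π = πP and π_1 + π_2 + π_3 = 1.
π_1 = 0.37·π_1 + 0.34·π_2 + 0.29·π_3
π_2 = 0.28·π_1 + 0.33·π_2 + 0.32·π_3
Solving with the normalization constraint gives π = (0.3321, 0.3098, 0.3581).
So the stationary probability of Critical is 0.3098.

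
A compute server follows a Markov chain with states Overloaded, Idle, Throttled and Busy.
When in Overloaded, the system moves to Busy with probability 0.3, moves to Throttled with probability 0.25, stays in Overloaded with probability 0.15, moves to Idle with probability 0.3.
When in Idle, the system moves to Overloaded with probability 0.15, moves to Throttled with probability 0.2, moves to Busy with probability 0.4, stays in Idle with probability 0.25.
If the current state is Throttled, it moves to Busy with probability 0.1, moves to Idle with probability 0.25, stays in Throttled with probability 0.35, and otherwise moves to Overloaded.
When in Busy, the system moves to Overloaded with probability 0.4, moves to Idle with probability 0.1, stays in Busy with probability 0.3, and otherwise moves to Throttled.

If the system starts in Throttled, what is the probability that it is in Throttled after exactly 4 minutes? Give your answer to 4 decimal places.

0.2504

Propagate the distribution vector 4 minutes from Throttled.
After 0 minutes: (0.0000, 0.0000, 1.0000, 0.0000)
After 1 minute: (0.3000, 0.2500, 0.3500, 0.1000)
After 2 minutes: (0.2275, 0.2500, 0.2675, 0.2550)
After 3 minutes: (0.2539, 0.2231, 0.2515, 0.2715)
After 4 minutes: (0.2556, 0.2220, 0.2504, 0.2720)
P(in Throttled after 4 minutes) = 0.2504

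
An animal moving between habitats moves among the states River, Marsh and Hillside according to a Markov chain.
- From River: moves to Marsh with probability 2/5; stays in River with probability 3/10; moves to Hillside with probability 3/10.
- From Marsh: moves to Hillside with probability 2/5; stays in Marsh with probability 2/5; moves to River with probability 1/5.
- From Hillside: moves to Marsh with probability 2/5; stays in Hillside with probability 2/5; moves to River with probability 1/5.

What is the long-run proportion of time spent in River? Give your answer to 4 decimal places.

Let the stationary distribution be π with π = πP and π_1 + π_2 + π_3 = 1.
π_1 = 0.3·π_1 + 0.2·π_2 + 0.2·π_3
π_2 = 0.4·π_1 + 0.4·π_2 + 0.4·π_3
Solving with the normalization constraint gives π = (0.2222, 0.4000, 0.3778).
So the stationary probability of River is 0.2222.

0.2222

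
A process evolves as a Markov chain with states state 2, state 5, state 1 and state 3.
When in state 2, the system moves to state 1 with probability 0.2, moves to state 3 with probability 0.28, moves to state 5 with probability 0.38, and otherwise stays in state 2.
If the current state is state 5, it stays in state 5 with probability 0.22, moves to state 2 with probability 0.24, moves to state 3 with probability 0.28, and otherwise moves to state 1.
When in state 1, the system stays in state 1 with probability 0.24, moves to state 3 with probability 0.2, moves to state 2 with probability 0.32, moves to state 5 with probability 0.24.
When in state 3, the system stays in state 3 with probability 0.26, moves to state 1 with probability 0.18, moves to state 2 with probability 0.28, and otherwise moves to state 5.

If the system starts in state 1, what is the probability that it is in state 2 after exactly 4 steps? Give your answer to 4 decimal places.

0.2435

Propagate the distribution vector 4 steps from state 1.
After 0 steps: (0.0000, 0.0000, 1.0000, 0.0000)
After 1 step: (0.3200, 0.2400, 0.2400, 0.2000)
After 2 steps: (0.2352, 0.2880, 0.2200, 0.2568)
After 3 steps: (0.2444, 0.2774, 0.2209, 0.2573)
After 4 steps: (0.2435, 0.2790, 0.2203, 0.2572)
P(in state 2 after 4 steps) = 0.2435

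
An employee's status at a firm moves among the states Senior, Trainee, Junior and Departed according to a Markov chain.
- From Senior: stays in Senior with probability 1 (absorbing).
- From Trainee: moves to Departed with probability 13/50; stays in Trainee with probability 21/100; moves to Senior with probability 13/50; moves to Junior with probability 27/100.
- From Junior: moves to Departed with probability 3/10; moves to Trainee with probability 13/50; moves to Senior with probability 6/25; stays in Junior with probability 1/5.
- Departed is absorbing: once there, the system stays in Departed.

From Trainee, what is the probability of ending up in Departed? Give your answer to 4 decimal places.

0.5144

Let h(s) be the probability of absorption at Departed starting from transient state s. Then h(Departed) = 1 and h(Senior) = 0. By first-step analysis:
h(Trainee) = 0.26·0 + 0.21·h(Trainee) + 0.27·h(Junior) + 0.26·1
h(Junior) = 0.24·0 + 0.26·h(Trainee) + 0.2·h(Junior) + 0.3·1
Solving: h(Trainee) = 0.5144, h(Junior) = 0.5422.
Starting from Trainee, the probability is 0.5144.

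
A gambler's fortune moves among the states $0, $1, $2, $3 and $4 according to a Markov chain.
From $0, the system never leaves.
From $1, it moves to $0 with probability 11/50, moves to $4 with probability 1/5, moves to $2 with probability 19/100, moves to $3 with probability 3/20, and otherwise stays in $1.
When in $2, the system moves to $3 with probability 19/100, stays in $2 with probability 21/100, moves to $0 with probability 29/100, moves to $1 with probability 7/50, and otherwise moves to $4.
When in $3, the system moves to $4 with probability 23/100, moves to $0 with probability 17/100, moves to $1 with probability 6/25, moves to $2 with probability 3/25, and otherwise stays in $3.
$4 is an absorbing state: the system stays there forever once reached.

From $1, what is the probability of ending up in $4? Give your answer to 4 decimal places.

Let h(s) be the probability of absorption at $4 starting from transient state s. Then h($4) = 1 and h($0) = 0. By first-step analysis:
h($1) = 0.22·0 + 0.24·h($1) + 0.19·h($2) + 0.15·h($3) + 0.2·1
h($2) = 0.29·0 + 0.14·h($1) + 0.21·h($2) + 0.19·h($3) + 0.17·1
h($3) = 0.17·0 + 0.24·h($1) + 0.12·h($2) + 0.24·h($3) + 0.23·1
Solving: h($1) = 0.4713, h($2) = 0.4234, h($3) = 0.5183.
Starting from $1, the probability is 0.4713.

0.4713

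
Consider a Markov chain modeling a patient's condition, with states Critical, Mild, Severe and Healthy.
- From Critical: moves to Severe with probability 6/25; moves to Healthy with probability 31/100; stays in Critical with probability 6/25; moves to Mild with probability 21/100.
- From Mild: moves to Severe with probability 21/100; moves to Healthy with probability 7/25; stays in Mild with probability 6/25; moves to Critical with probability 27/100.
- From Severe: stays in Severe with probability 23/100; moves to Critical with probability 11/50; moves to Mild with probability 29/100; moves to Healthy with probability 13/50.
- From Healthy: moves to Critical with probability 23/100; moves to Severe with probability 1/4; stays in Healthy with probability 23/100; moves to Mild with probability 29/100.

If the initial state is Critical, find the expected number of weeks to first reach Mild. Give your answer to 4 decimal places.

Let t(s) be the expected number of weeks to first reach Mild from state s, with t(Mild) = 0. Conditioning on the first week:
t(Critical) = 1 + 0.24·t(Critical) + 0.24·t(Severe) + 0.31·t(Healthy)
t(Severe) = 1 + 0.22·t(Critical) + 0.23·t(Severe) + 0.26·t(Healthy)
t(Healthy) = 1 + 0.23·t(Critical) + 0.25·t(Severe) + 0.23·t(Healthy)
Solving: t(Critical) = 3.9793, t(Severe) = 3.6788, t(Healthy) = 3.6817.
Expected weeks from Critical to Mild: 3.9793.

3.9793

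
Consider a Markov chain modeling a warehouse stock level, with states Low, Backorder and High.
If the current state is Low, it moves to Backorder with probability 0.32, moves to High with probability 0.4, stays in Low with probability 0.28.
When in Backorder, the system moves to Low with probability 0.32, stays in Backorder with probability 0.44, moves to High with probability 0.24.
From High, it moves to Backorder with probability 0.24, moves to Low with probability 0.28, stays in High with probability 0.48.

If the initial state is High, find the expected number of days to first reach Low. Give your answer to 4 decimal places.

Let t(s) be the expected number of days to first reach Low from state s, with t(Low) = 0. Conditioning on the first day:
t(Backorder) = 1 + 0.44·t(Backorder) + 0.24·t(High)
t(High) = 1 + 0.24·t(Backorder) + 0.48·t(High)
Solving: t(Backorder) = 3.2534, t(High) = 3.4247.
Expected days from High to Low: 3.4247.

3.4247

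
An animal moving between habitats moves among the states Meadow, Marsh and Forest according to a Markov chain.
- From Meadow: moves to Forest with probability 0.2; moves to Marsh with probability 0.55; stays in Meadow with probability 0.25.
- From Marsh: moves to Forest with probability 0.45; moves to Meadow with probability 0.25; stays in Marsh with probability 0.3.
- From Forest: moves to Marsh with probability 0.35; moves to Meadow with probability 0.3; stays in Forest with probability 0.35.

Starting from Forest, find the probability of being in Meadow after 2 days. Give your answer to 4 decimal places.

0.2675

Sum over the intermediate state after 1 day:
P = P(Forest→Meadow)·P(Meadow→Meadow) + P(Forest→Marsh)·P(Marsh→Meadow) + P(Forest→Forest)·P(Forest→Meadow)
  = 0.3×0.25 + 0.35×0.25 + 0.35×0.3
  = 0.0750 + 0.0875 + 0.1050 = 0.2675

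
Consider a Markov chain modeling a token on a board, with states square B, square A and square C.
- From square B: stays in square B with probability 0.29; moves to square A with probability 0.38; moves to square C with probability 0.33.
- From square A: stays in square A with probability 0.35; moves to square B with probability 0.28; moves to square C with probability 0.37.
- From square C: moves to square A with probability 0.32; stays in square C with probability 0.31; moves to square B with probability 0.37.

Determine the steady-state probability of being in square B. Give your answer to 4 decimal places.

0.3135

Let the stationary distribution be π with π = πP and π_1 + π_2 + π_3 = 1.
π_1 = 0.29·π_1 + 0.28·π_2 + 0.37·π_3
π_2 = 0.38·π_1 + 0.35·π_2 + 0.32·π_3
Solving with the normalization constraint gives π = (0.3135, 0.3493, 0.3372).
So the stationary probability of square B is 0.3135.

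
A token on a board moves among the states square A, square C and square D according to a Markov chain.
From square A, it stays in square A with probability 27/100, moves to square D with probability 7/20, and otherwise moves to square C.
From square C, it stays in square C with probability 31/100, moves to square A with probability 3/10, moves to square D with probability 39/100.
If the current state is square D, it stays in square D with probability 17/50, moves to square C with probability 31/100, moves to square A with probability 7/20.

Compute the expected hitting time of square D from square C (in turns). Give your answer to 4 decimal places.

Let t(s) be the expected number of turns to first reach square D from state s, with t(square D) = 0. Conditioning on the first turn:
t(square A) = 1 + 0.27·t(square A) + 0.38·t(square C)
t(square C) = 1 + 0.3·t(square A) + 0.31·t(square C)
Solving: t(square A) = 2.7457, t(square C) = 2.6431.
Expected turns from square C to square D: 2.6431.

2.6431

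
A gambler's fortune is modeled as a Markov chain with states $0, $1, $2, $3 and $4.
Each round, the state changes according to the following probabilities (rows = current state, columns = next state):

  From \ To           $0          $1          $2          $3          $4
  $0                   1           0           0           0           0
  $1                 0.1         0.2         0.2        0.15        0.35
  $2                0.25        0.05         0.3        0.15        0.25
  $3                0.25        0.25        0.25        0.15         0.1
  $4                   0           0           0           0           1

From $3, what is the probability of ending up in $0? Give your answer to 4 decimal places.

Let h(s) be the probability of absorption at $0 starting from transient state s. Then h($0) = 1 and h($4) = 0. By first-step analysis:
h($1) = 0.1·1 + 0.2·h($1) + 0.2·h($2) + 0.15·h($3) + 0.35·0
h($2) = 0.25·1 + 0.05·h($1) + 0.3·h($2) + 0.15·h($3) + 0.25·0
h($3) = 0.25·1 + 0.25·h($1) + 0.25·h($2) + 0.15·h($3) + 0.1·0
Solving: h($1) = 0.3518, h($2) = 0.4989, h($3) = 0.5443.
Starting from $3, the probability is 0.5443.

0.5443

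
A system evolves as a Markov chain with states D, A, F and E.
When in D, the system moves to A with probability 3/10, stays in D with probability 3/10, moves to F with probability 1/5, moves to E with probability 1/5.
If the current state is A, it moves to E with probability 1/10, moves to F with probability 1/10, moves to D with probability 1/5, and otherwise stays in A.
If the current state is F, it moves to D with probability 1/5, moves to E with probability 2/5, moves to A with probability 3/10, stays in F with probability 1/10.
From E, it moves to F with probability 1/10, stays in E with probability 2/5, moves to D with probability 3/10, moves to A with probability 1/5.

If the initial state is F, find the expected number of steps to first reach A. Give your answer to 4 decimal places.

Let t(s) be the expected number of steps to first reach A from state s, with t(A) = 0. Conditioning on the first step:
t(D) = 1 + 0.3·t(D) + 0.2·t(F) + 0.2·t(E)
t(F) = 1 + 0.2·t(D) + 0.1·t(F) + 0.4·t(E)
t(E) = 1 + 0.3·t(D) + 0.1·t(F) + 0.4·t(E)
Solving: t(D) = 3.6885, t(F) = 3.7705, t(E) = 4.1393.
Expected steps from F to A: 3.7705.

3.7705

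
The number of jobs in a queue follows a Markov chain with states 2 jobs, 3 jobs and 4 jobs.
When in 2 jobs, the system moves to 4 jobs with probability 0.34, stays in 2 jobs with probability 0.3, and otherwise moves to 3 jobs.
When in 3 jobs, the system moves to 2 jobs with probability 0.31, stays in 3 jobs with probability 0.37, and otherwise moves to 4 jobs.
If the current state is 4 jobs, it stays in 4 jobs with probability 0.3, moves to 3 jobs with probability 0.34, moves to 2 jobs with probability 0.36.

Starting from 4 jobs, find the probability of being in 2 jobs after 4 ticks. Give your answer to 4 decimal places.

Propagate the distribution vector 4 ticks from 4 jobs.
After 0 ticks: (0.0000, 0.0000, 1.0000)
After 1 tick: (0.3600, 0.3400, 0.3000)
After 2 ticks: (0.3214, 0.3574, 0.3212)
After 3 ticks: (0.3228, 0.3572, 0.3200)
After 4 ticks: (0.3228, 0.3572, 0.3201)
P(in 2 jobs after 4 ticks) = 0.3228

0.3228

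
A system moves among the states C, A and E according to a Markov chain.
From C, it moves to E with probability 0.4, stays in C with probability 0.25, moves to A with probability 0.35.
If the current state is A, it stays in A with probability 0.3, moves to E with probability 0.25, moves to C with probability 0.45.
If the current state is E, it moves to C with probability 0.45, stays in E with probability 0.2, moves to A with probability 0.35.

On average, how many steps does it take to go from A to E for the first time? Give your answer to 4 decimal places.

Let t(s) be the expected number of steps to first reach E from state s, with t(E) = 0. Conditioning on the first step:
t(C) = 1 + 0.25·t(C) + 0.35·t(A)
t(A) = 1 + 0.45·t(C) + 0.3·t(A)
Solving: t(C) = 2.8571, t(A) = 3.2653.
Expected steps from A to E: 3.2653.

3.2653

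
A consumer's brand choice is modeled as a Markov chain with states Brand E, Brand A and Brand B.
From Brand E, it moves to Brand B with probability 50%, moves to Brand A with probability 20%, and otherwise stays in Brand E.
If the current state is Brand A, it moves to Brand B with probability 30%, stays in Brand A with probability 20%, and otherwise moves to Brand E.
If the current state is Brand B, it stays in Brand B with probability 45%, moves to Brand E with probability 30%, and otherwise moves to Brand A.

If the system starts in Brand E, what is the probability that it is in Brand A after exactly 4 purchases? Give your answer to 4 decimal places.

Propagate the distribution vector 4 purchases from Brand E.
After 0 purchases: (1.0000, 0.0000, 0.0000)
After 1 purchase: (0.3000, 0.2000, 0.5000)
After 2 purchases: (0.3400, 0.2250, 0.4350)
After 3 purchases: (0.3450, 0.2218, 0.4333)
After 4 purchases: (0.3444, 0.2217, 0.4340)
P(in Brand A after 4 purchases) = 0.2217

0.2217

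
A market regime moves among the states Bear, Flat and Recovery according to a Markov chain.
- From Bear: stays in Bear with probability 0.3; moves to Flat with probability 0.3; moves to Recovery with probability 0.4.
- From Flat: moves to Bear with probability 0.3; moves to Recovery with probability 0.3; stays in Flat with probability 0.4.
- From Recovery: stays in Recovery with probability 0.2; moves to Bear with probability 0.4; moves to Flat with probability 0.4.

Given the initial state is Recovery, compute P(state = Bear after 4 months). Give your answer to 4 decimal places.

0.3300

Propagate the distribution vector 4 months from Recovery.
After 0 months: (0.0000, 0.0000, 1.0000)
After 1 month: (0.4000, 0.4000, 0.2000)
After 2 months: (0.3200, 0.3600, 0.3200)
After 3 months: (0.3320, 0.3680, 0.3000)
After 4 months: (0.3300, 0.3668, 0.3032)
P(in Bear after 4 months) = 0.3300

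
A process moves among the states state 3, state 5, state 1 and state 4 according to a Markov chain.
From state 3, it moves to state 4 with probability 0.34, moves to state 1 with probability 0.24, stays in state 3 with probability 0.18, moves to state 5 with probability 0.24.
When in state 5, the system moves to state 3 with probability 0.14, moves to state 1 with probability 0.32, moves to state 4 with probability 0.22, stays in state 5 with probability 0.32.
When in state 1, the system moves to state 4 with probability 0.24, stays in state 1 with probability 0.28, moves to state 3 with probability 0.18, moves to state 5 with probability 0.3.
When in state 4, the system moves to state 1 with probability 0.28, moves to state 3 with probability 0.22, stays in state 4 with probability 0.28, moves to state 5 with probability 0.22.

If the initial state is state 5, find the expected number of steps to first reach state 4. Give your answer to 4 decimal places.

Let t(s) be the expected number of steps to first reach state 4 from state s, with t(state 4) = 0. Conditioning on the first step:
t(state 3) = 1 + 0.18·t(state 3) + 0.24·t(state 5) + 0.24·t(state 1)
t(state 5) = 1 + 0.14·t(state 3) + 0.32·t(state 5) + 0.32·t(state 1)
t(state 1) = 1 + 0.18·t(state 3) + 0.3·t(state 5) + 0.28·t(state 1)
Solving: t(state 3) = 3.5812, t(state 5) = 4.0835, t(state 1) = 3.9856.
Expected steps from state 5 to state 4: 4.0835.

4.0835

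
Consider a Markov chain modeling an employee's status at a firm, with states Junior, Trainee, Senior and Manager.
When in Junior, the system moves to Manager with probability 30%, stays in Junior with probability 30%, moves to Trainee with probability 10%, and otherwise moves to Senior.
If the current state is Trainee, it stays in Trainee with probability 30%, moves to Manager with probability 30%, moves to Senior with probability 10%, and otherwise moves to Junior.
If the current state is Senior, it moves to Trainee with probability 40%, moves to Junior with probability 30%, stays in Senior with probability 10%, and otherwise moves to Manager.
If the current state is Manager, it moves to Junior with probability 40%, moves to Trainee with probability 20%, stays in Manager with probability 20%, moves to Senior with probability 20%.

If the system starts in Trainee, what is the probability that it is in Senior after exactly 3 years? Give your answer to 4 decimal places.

Propagate the distribution vector 3 years from Trainee.
After 0 years: (0.0000, 1.0000, 0.0000, 0.0000)
After 1 year: (0.3000, 0.3000, 0.1000, 0.3000)
After 2 years: (0.3300, 0.2200, 0.1900, 0.2600)
After 3 years: (0.3260, 0.2270, 0.1920, 0.2550)
P(in Senior after 3 years) = 0.1920

0.1920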